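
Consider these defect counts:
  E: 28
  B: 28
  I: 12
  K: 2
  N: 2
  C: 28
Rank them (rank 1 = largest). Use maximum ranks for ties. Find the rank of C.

Sorted (descending): 28, 28, 28, 12, 2, 2
The 3 values of 28 occupy positions 1–3 → each gets rank 3.
The 2 values of 2 occupy positions 5–6 → each gets rank 6.
C has value 28 → rank 3.

3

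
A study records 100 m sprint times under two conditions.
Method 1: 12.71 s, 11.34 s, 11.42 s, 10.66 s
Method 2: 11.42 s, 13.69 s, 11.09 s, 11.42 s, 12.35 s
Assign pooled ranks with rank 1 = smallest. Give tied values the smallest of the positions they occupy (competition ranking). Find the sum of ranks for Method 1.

16

Sorted (ascending): 10.66, 11.09, 11.34, 11.42, 11.42, 11.42, 12.35, 12.71, 13.69
The 3 values of 11.42 occupy positions 4–6 → each gets rank 4.
Method 1 values → pooled ranks: 12.71→8, 11.34→3, 11.42→4, 10.66→1
Rank sum = 8 + 3 + 4 + 1 = 16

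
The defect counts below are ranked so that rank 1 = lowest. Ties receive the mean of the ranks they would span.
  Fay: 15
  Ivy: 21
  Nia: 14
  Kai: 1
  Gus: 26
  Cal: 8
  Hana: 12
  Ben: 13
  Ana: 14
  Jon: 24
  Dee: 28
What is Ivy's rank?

Sorted (ascending): 1, 8, 12, 13, 14, 14, 15, 21, 24, 26, 28
The 2 values of 14 occupy positions 5–6 → average rank (5+6)/2 = 5.5.
Ivy has value 21 → rank 8.

8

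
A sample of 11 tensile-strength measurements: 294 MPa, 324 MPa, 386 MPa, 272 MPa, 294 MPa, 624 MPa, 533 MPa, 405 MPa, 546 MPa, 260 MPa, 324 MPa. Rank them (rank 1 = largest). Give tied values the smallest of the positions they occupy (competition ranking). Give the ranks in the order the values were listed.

8, 6, 5, 10, 8, 1, 3, 4, 2, 11, 6

Sorted (descending): 624, 546, 533, 405, 386, 324, 324, 294, 294, 272, 260
The 2 values of 324 occupy positions 6–7 → each gets rank 6.
The 2 values of 294 occupy positions 8–9 → each gets rank 8.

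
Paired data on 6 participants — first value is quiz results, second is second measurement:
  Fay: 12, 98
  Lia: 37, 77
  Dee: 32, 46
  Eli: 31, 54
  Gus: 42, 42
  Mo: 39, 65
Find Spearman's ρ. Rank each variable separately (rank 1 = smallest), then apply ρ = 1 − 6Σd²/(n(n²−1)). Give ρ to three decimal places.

-0.543

Ranks of variable 1: 1, 4, 3, 2, 6, 5
Ranks of variable 2: 6, 5, 2, 3, 1, 4
d = r₁ − r₂: -5, -1, 1, -1, 5, 1
d²: 25, 1, 1, 1, 25, 1; Σd² = 54
ρ = 1 − 6·54/(6·35) = 1 − 324/210 = -0.543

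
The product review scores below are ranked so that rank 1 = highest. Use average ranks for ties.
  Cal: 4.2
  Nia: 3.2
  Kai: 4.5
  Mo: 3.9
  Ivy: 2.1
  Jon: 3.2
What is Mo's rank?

3

Sorted (descending): 4.5, 4.2, 3.9, 3.2, 3.2, 2.1
The 2 values of 3.2 occupy positions 4–5 → average rank (4+5)/2 = 4.5.
Mo has value 3.9 → rank 3.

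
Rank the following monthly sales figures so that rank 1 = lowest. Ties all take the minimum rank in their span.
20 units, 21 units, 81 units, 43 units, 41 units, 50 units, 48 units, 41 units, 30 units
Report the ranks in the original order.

1, 2, 9, 6, 4, 8, 7, 4, 3

Sorted (ascending): 20, 21, 30, 41, 41, 43, 48, 50, 81
The 2 values of 41 occupy positions 4–5 → each gets rank 4.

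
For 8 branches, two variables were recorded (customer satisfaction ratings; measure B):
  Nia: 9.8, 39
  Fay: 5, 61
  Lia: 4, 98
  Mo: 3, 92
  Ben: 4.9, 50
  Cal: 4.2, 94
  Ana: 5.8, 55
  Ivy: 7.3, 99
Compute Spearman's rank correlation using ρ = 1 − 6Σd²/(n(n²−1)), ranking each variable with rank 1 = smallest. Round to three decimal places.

-0.357

Ranks of variable 1: 8, 5, 2, 1, 4, 3, 6, 7
Ranks of variable 2: 1, 4, 7, 5, 2, 6, 3, 8
d = r₁ − r₂: 7, 1, -5, -4, 2, -3, 3, -1
d²: 49, 1, 25, 16, 4, 9, 9, 1; Σd² = 114
ρ = 1 − 6·114/(8·63) = 1 − 684/504 = -0.357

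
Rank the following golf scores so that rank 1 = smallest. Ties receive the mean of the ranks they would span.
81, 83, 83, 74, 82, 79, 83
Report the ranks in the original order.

3, 6, 6, 1, 4, 2, 6

Sorted (ascending): 74, 79, 81, 82, 83, 83, 83
The 3 values of 83 occupy positions 5–7 → average rank 6.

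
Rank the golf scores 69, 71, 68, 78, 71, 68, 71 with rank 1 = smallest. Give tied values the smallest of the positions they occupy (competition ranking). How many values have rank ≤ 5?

Sorted (ascending): 68, 68, 69, 71, 71, 71, 78
The 2 values of 68 occupy positions 1–2 → each gets rank 1.
The 3 values of 71 occupy positions 4–6 → each gets rank 4.
Ranks ≤ 5: {1, 1, 3, 4, 4, 4} → 6 values.

6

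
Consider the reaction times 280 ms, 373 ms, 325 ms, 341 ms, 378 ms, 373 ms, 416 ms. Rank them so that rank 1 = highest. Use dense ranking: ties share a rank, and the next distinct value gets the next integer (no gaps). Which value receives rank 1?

416

Sorted (descending): 416, 378, 373, 373, 341, 325, 280
The 2 values of 373 share dense rank 3.
Remaining distinct values take the next consecutive integers.
Rank 1 → value 416.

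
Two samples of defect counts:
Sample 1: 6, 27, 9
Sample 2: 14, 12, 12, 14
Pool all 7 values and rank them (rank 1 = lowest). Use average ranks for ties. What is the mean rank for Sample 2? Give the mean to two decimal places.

Sorted (ascending): 6, 9, 12, 12, 14, 14, 27
The 2 values of 12 occupy positions 3–4 → average rank (3+4)/2 = 3.5.
The 2 values of 14 occupy positions 5–6 → average rank (5+6)/2 = 5.5.
Sample 2 values → pooled ranks: 14→5.5, 12→3.5, 12→3.5, 14→5.5
Mean rank = (5.5 + 3.5 + 3.5 + 5.5) / 4 = 4.50

4.50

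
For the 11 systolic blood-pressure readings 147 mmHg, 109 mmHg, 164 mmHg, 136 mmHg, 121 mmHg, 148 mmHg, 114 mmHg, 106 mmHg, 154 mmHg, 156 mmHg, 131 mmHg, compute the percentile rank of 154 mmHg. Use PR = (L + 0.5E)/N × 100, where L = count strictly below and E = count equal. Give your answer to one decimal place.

77.3

N = 11.
Strictly below 154: 8. Equal to 154: 1.
PR = (8 + 0.5·1)/11 × 100 = 77.3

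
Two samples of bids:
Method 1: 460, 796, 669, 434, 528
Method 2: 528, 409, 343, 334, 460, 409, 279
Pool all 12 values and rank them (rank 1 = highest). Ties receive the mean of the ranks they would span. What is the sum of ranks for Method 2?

Sorted (descending): 796, 669, 528, 528, 460, 460, 434, 409, 409, 343, 334, 279
The 2 values of 528 occupy positions 3–4 → average rank (3+4)/2 = 3.5.
The 2 values of 460 occupy positions 5–6 → average rank (5+6)/2 = 5.5.
The 2 values of 409 occupy positions 8–9 → average rank (8+9)/2 = 8.5.
Method 2 values → pooled ranks: 528→3.5, 409→8.5, 343→10, 334→11, 460→5.5, 409→8.5, 279→12
Rank sum = 3.5 + 8.5 + 10 + 11 + 5.5 + 8.5 + 12 = 59

59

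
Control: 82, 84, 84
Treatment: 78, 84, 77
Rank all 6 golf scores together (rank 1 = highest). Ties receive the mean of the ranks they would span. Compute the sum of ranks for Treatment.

Sorted (descending): 84, 84, 84, 82, 78, 77
The 3 values of 84 occupy positions 1–3 → average rank 2.
Treatment values → pooled ranks: 78→5, 84→2, 77→6
Rank sum = 5 + 2 + 6 = 13

13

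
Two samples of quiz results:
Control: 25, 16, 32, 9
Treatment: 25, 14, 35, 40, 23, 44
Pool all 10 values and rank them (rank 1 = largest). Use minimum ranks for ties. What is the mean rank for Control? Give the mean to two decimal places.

6.75

Sorted (descending): 44, 40, 35, 32, 25, 25, 23, 16, 14, 9
The 2 values of 25 occupy positions 5–6 → each gets rank 5.
Control values → pooled ranks: 25→5, 16→8, 32→4, 9→10
Mean rank = (5 + 8 + 4 + 10) / 4 = 6.75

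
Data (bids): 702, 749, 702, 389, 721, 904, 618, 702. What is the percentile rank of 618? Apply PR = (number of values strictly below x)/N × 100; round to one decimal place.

N = 8.
Strictly below 618: 1. Equal to 618: 1.
PR = 1/8 × 100 = 12.5

12.5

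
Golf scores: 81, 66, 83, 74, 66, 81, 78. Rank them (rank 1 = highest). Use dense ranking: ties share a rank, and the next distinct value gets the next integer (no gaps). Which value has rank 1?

Sorted (descending): 83, 81, 81, 78, 74, 66, 66
The 2 values of 81 share dense rank 2.
The 2 values of 66 share dense rank 5.
Remaining distinct values take the next consecutive integers.
Rank 1 → value 83.

83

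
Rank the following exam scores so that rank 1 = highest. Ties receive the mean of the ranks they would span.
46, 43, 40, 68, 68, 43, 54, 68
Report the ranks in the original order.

5, 6.5, 8, 2, 2, 6.5, 4, 2

Sorted (descending): 68, 68, 68, 54, 46, 43, 43, 40
The 3 values of 68 occupy positions 1–3 → average rank 2.
The 2 values of 43 occupy positions 6–7 → average rank (6+7)/2 = 6.5.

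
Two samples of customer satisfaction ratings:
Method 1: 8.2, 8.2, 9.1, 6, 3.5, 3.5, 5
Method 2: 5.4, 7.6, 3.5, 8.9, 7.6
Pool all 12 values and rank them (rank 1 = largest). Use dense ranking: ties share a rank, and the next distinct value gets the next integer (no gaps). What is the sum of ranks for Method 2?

24

Sorted (descending): 9.1, 8.9, 8.2, 8.2, 7.6, 7.6, 6, 5.4, 5, 3.5, 3.5, 3.5
The 2 values of 8.2 share dense rank 3.
The 2 values of 7.6 share dense rank 4.
The 3 values of 3.5 share dense rank 8.
Remaining distinct values take the next consecutive integers.
Method 2 values → pooled ranks: 5.4→6, 7.6→4, 3.5→8, 8.9→2, 7.6→4
Rank sum = 6 + 4 + 8 + 2 + 4 = 24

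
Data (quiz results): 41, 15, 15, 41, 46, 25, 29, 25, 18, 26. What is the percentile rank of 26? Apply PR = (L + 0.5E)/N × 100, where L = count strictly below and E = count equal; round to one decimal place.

55.0

N = 10.
Strictly below 26: 5. Equal to 26: 1.
PR = (5 + 0.5·1)/10 × 100 = 55.0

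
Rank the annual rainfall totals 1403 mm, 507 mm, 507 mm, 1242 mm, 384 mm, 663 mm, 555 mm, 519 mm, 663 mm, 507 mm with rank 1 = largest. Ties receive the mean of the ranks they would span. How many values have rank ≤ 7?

6

Sorted (descending): 1403, 1242, 663, 663, 555, 519, 507, 507, 507, 384
The 2 values of 663 occupy positions 3–4 → average rank (3+4)/2 = 3.5.
The 3 values of 507 occupy positions 7–9 → average rank 8.
Ranks ≤ 7: {1, 2, 3.5, 3.5, 5, 6} → 6 values.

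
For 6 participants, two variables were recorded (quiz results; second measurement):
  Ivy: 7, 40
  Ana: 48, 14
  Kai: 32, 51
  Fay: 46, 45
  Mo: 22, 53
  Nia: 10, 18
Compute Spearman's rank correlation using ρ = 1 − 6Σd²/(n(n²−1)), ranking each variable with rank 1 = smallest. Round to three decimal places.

-0.143

Ranks of variable 1: 1, 6, 4, 5, 3, 2
Ranks of variable 2: 3, 1, 5, 4, 6, 2
d = r₁ − r₂: -2, 5, -1, 1, -3, 0
d²: 4, 25, 1, 1, 9, 0; Σd² = 40
ρ = 1 − 6·40/(6·35) = 1 − 240/210 = -0.143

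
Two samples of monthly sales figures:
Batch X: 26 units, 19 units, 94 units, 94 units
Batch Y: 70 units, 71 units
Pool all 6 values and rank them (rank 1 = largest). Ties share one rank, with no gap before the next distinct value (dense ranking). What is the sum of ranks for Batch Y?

5

Sorted (descending): 94, 94, 71, 70, 26, 19
The 2 values of 94 share dense rank 1.
Remaining distinct values take the next consecutive integers.
Batch Y values → pooled ranks: 70→3, 71→2
Rank sum = 3 + 2 = 5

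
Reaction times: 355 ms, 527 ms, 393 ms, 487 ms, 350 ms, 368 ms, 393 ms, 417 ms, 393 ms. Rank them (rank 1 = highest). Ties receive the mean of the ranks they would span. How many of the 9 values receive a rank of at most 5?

Sorted (descending): 527, 487, 417, 393, 393, 393, 368, 355, 350
The 3 values of 393 occupy positions 4–6 → average rank 5.
Ranks ≤ 5: {1, 2, 3, 5, 5, 5} → 6 values.

6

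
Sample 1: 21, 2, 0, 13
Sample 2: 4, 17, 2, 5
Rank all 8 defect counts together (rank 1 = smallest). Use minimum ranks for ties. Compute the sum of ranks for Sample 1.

Sorted (ascending): 0, 2, 2, 4, 5, 13, 17, 21
The 2 values of 2 occupy positions 2–3 → each gets rank 2.
Sample 1 values → pooled ranks: 21→8, 2→2, 0→1, 13→6
Rank sum = 8 + 2 + 1 + 6 = 17

17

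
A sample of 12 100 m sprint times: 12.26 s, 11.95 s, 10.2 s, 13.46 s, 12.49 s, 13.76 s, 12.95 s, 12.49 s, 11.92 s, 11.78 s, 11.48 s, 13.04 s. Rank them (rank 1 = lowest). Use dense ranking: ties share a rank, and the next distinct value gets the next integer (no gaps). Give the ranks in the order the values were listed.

6, 5, 1, 10, 7, 11, 8, 7, 4, 3, 2, 9

Sorted (ascending): 10.2, 11.48, 11.78, 11.92, 11.95, 12.26, 12.49, 12.49, 12.95, 13.04, 13.46, 13.76
The 2 values of 12.49 share dense rank 7.
Remaining distinct values take the next consecutive integers.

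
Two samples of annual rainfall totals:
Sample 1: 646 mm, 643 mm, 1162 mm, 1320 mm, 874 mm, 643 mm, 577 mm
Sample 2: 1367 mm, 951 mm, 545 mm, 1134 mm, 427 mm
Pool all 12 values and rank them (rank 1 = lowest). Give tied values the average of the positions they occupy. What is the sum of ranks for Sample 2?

Sorted (ascending): 427, 545, 577, 643, 643, 646, 874, 951, 1134, 1162, 1320, 1367
The 2 values of 643 occupy positions 4–5 → average rank (4+5)/2 = 4.5.
Sample 2 values → pooled ranks: 1367→12, 951→8, 545→2, 1134→9, 427→1
Rank sum = 12 + 8 + 2 + 9 + 1 = 32

32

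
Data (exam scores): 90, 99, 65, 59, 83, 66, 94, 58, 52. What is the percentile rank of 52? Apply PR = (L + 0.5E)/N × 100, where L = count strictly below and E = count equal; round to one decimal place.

N = 9.
Strictly below 52: 0. Equal to 52: 1.
PR = (0 + 0.5·1)/9 × 100 = 5.6

5.6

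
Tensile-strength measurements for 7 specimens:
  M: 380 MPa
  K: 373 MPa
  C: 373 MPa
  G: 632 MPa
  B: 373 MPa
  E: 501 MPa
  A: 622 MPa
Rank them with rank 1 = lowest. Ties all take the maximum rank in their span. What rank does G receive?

7

Sorted (ascending): 373, 373, 373, 380, 501, 622, 632
The 3 values of 373 occupy positions 1–3 → each gets rank 3.
G has value 632 MPa → rank 7.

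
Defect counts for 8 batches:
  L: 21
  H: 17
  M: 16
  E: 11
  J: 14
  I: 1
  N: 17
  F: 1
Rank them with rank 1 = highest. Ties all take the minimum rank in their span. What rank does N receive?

2

Sorted (descending): 21, 17, 17, 16, 14, 11, 1, 1
The 2 values of 17 occupy positions 2–3 → each gets rank 2.
The 2 values of 1 occupy positions 7–8 → each gets rank 7.
N has value 17 → rank 2.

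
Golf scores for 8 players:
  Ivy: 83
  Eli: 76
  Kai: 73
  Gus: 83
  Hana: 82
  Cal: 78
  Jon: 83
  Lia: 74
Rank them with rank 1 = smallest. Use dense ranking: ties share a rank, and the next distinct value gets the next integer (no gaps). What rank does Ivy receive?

6

Sorted (ascending): 73, 74, 76, 78, 82, 83, 83, 83
The 3 values of 83 share dense rank 6.
Remaining distinct values take the next consecutive integers.
Ivy has value 83 → rank 6.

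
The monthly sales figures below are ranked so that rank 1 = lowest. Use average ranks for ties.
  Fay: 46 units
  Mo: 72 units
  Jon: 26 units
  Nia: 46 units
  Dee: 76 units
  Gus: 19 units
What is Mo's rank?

Sorted (ascending): 19, 26, 46, 46, 72, 76
The 2 values of 46 occupy positions 3–4 → average rank (3+4)/2 = 3.5.
Mo has value 72 units → rank 5.

5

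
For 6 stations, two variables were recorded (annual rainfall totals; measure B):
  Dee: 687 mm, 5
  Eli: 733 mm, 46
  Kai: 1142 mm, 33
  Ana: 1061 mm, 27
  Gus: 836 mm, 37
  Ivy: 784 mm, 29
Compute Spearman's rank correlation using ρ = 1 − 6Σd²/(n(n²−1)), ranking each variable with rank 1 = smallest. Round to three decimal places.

0.143

Ranks of variable 1: 1, 2, 6, 5, 4, 3
Ranks of variable 2: 1, 6, 4, 2, 5, 3
d = r₁ − r₂: 0, -4, 2, 3, -1, 0
d²: 0, 16, 4, 9, 1, 0; Σd² = 30
ρ = 1 − 6·30/(6·35) = 1 − 180/210 = 0.143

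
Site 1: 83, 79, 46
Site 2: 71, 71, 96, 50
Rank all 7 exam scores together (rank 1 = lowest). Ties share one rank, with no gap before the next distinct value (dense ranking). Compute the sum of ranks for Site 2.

Sorted (ascending): 46, 50, 71, 71, 79, 83, 96
The 2 values of 71 share dense rank 3.
Remaining distinct values take the next consecutive integers.
Site 2 values → pooled ranks: 71→3, 71→3, 96→6, 50→2
Rank sum = 3 + 3 + 6 + 2 = 14

14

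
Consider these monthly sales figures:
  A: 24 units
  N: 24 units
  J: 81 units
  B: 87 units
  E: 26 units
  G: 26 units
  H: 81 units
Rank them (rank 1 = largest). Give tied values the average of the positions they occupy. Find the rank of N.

6.5

Sorted (descending): 87, 81, 81, 26, 26, 24, 24
The 2 values of 81 occupy positions 2–3 → average rank (2+3)/2 = 2.5.
The 2 values of 26 occupy positions 4–5 → average rank (4+5)/2 = 4.5.
The 2 values of 24 occupy positions 6–7 → average rank (6+7)/2 = 6.5.
N has value 24 units → rank 6.5.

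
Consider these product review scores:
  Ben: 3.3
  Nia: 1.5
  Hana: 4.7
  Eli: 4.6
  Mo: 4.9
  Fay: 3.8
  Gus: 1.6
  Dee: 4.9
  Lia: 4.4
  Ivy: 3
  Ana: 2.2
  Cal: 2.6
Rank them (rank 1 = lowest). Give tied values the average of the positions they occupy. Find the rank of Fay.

7

Sorted (ascending): 1.5, 1.6, 2.2, 2.6, 3, 3.3, 3.8, 4.4, 4.6, 4.7, 4.9, 4.9
The 2 values of 4.9 occupy positions 11–12 → average rank (11+12)/2 = 11.5.
Fay has value 3.8 → rank 7.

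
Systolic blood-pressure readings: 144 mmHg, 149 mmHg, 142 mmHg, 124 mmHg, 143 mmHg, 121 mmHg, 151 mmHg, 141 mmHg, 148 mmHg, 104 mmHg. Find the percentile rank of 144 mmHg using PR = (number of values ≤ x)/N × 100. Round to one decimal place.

70.0

N = 10.
Strictly below 144: 6. Equal to 144: 1.
PR = 7/10 × 100 = 70.0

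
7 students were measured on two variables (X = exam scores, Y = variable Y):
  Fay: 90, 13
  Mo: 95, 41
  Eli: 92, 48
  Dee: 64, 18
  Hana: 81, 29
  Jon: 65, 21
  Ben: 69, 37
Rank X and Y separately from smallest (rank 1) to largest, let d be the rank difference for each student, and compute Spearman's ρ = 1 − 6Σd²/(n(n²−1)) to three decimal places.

Ranks of variable 1: 5, 7, 6, 1, 4, 2, 3
Ranks of variable 2: 1, 6, 7, 2, 4, 3, 5
d = r₁ − r₂: 4, 1, -1, -1, 0, -1, -2
d²: 16, 1, 1, 1, 0, 1, 4; Σd² = 24
ρ = 1 − 6·24/(7·48) = 1 − 144/336 = 0.571

0.571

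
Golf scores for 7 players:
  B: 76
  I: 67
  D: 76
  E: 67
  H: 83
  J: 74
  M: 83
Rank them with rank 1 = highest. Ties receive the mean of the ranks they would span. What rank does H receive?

1.5

Sorted (descending): 83, 83, 76, 76, 74, 67, 67
The 2 values of 83 occupy positions 1–2 → average rank (1+2)/2 = 1.5.
The 2 values of 76 occupy positions 3–4 → average rank (3+4)/2 = 3.5.
The 2 values of 67 occupy positions 6–7 → average rank (6+7)/2 = 6.5.
H has value 83 → rank 1.5.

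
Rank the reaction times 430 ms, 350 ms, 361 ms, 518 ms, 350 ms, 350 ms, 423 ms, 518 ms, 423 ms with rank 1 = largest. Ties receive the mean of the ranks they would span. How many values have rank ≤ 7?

6

Sorted (descending): 518, 518, 430, 423, 423, 361, 350, 350, 350
The 2 values of 518 occupy positions 1–2 → average rank (1+2)/2 = 1.5.
The 2 values of 423 occupy positions 4–5 → average rank (4+5)/2 = 4.5.
The 3 values of 350 occupy positions 7–9 → average rank 8.
Ranks ≤ 7: {1.5, 1.5, 3, 4.5, 4.5, 6} → 6 values.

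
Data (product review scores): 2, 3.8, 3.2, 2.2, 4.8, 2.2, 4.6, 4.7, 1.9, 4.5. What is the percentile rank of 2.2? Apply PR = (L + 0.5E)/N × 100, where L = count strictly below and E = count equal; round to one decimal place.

30.0

N = 10.
Strictly below 2.2: 2. Equal to 2.2: 2.
PR = (2 + 0.5·2)/10 × 100 = 30.0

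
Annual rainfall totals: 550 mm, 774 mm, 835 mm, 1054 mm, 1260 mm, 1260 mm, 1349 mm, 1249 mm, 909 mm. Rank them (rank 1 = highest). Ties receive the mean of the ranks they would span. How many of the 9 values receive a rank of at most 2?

Sorted (descending): 1349, 1260, 1260, 1249, 1054, 909, 835, 774, 550
The 2 values of 1260 occupy positions 2–3 → average rank (2+3)/2 = 2.5.
Ranks ≤ 2: {1} → 1 value.

1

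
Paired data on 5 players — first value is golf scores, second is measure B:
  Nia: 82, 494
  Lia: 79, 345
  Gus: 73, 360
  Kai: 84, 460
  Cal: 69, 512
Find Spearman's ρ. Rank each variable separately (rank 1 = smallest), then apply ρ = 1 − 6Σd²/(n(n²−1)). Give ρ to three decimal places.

-0.200

Ranks of variable 1: 4, 3, 2, 5, 1
Ranks of variable 2: 4, 1, 2, 3, 5
d = r₁ − r₂: 0, 2, 0, 2, -4
d²: 0, 4, 0, 4, 16; Σd² = 24
ρ = 1 − 6·24/(5·24) = 1 − 144/120 = -0.200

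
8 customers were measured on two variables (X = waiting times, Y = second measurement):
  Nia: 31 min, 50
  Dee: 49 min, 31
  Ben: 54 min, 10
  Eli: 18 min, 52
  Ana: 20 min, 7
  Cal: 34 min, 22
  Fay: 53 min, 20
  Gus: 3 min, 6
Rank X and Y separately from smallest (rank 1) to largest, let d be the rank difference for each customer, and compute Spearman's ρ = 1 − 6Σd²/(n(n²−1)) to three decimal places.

0.048

Ranks of variable 1: 4, 6, 8, 2, 3, 5, 7, 1
Ranks of variable 2: 7, 6, 3, 8, 2, 5, 4, 1
d = r₁ − r₂: -3, 0, 5, -6, 1, 0, 3, 0
d²: 9, 0, 25, 36, 1, 0, 9, 0; Σd² = 80
ρ = 1 − 6·80/(8·63) = 1 − 480/504 = 0.048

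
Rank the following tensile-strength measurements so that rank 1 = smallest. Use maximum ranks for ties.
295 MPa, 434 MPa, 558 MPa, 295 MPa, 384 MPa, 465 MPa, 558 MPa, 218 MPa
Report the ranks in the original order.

Sorted (ascending): 218, 295, 295, 384, 434, 465, 558, 558
The 2 values of 295 occupy positions 2–3 → each gets rank 3.
The 2 values of 558 occupy positions 7–8 → each gets rank 8.

3, 5, 8, 3, 4, 6, 8, 1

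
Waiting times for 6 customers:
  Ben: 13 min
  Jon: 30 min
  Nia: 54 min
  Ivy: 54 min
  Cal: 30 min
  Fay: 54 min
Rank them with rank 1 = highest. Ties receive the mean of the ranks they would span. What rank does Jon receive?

Sorted (descending): 54, 54, 54, 30, 30, 13
The 3 values of 54 occupy positions 1–3 → average rank 2.
The 2 values of 30 occupy positions 4–5 → average rank (4+5)/2 = 4.5.
Jon has value 30 min → rank 4.5.

4.5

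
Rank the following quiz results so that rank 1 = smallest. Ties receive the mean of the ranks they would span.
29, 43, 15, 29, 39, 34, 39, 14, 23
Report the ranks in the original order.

Sorted (ascending): 14, 15, 23, 29, 29, 34, 39, 39, 43
The 2 values of 29 occupy positions 4–5 → average rank (4+5)/2 = 4.5.
The 2 values of 39 occupy positions 7–8 → average rank (7+8)/2 = 7.5.

4.5, 9, 2, 4.5, 7.5, 6, 7.5, 1, 3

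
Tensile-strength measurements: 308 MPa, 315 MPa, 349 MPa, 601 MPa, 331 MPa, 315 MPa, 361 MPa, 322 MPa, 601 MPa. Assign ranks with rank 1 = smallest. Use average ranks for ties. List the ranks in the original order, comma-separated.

1, 2.5, 6, 8.5, 5, 2.5, 7, 4, 8.5

Sorted (ascending): 308, 315, 315, 322, 331, 349, 361, 601, 601
The 2 values of 315 occupy positions 2–3 → average rank (2+3)/2 = 2.5.
The 2 values of 601 occupy positions 8–9 → average rank (8+9)/2 = 8.5.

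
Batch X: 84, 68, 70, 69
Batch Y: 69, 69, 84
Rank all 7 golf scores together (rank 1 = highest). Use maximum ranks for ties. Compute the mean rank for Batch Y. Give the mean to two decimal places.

4.67

Sorted (descending): 84, 84, 70, 69, 69, 69, 68
The 2 values of 84 occupy positions 1–2 → each gets rank 2.
The 3 values of 69 occupy positions 4–6 → each gets rank 6.
Batch Y values → pooled ranks: 69→6, 69→6, 84→2
Mean rank = (6 + 6 + 2) / 3 = 4.67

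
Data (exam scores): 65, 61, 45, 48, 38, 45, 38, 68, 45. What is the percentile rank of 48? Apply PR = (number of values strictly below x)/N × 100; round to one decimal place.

55.6

N = 9.
Strictly below 48: 5. Equal to 48: 1.
PR = 5/9 × 100 = 55.6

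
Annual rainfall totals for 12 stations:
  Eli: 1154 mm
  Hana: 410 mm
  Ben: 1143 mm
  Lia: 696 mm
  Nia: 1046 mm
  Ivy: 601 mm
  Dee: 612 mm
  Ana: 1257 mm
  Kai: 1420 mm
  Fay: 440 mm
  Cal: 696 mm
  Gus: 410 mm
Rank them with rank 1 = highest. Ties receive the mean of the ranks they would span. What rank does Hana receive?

Sorted (descending): 1420, 1257, 1154, 1143, 1046, 696, 696, 612, 601, 440, 410, 410
The 2 values of 696 occupy positions 6–7 → average rank (6+7)/2 = 6.5.
The 2 values of 410 occupy positions 11–12 → average rank (11+12)/2 = 11.5.
Hana has value 410 mm → rank 11.5.

11.5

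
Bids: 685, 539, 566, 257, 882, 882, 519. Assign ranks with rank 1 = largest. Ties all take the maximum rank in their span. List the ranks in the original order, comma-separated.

Sorted (descending): 882, 882, 685, 566, 539, 519, 257
The 2 values of 882 occupy positions 1–2 → each gets rank 2.

3, 5, 4, 7, 2, 2, 6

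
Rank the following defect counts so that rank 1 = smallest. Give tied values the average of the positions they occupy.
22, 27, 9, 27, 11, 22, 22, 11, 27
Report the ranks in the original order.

Sorted (ascending): 9, 11, 11, 22, 22, 22, 27, 27, 27
The 2 values of 11 occupy positions 2–3 → average rank (2+3)/2 = 2.5.
The 3 values of 22 occupy positions 4–6 → average rank 5.
The 3 values of 27 occupy positions 7–9 → average rank 8.

5, 8, 1, 8, 2.5, 5, 5, 2.5, 8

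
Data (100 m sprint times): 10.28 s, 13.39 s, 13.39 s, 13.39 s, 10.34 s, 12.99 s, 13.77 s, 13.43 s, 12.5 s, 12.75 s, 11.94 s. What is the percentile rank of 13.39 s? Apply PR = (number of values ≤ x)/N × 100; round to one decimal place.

81.8

N = 11.
Strictly below 13.39: 6. Equal to 13.39: 3.
PR = 9/11 × 100 = 81.8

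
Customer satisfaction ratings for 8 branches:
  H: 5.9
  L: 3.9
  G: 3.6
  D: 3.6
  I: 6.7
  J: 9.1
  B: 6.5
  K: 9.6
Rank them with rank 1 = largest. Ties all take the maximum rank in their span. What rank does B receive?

4

Sorted (descending): 9.6, 9.1, 6.7, 6.5, 5.9, 3.9, 3.6, 3.6
The 2 values of 3.6 occupy positions 7–8 → each gets rank 8.
B has value 6.5 → rank 4.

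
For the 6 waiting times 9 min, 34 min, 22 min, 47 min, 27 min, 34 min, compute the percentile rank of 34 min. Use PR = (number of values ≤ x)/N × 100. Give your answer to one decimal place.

83.3

N = 6.
Strictly below 34: 3. Equal to 34: 2.
PR = 5/6 × 100 = 83.3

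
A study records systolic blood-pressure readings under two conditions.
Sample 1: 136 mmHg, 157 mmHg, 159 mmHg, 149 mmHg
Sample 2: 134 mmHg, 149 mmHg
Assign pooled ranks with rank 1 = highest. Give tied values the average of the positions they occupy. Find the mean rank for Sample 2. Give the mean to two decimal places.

4.75

Sorted (descending): 159, 157, 149, 149, 136, 134
The 2 values of 149 occupy positions 3–4 → average rank (3+4)/2 = 3.5.
Sample 2 values → pooled ranks: 134→6, 149→3.5
Mean rank = (6 + 3.5) / 2 = 4.75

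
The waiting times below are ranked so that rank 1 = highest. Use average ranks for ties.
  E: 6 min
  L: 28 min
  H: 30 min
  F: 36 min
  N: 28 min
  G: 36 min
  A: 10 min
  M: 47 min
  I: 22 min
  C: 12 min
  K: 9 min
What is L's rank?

5.5

Sorted (descending): 47, 36, 36, 30, 28, 28, 22, 12, 10, 9, 6
The 2 values of 36 occupy positions 2–3 → average rank (2+3)/2 = 2.5.
The 2 values of 28 occupy positions 5–6 → average rank (5+6)/2 = 5.5.
L has value 28 min → rank 5.5.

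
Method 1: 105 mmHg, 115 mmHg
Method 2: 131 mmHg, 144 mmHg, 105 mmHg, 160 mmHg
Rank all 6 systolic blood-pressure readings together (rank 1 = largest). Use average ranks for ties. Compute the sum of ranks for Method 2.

Sorted (descending): 160, 144, 131, 115, 105, 105
The 2 values of 105 occupy positions 5–6 → average rank (5+6)/2 = 5.5.
Method 2 values → pooled ranks: 131→3, 144→2, 105→5.5, 160→1
Rank sum = 3 + 2 + 5.5 + 1 = 11.5

11.5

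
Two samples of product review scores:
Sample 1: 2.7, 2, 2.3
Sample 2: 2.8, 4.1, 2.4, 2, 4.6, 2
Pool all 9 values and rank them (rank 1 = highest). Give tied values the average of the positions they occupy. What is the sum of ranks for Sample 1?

18

Sorted (descending): 4.6, 4.1, 2.8, 2.7, 2.4, 2.3, 2, 2, 2
The 3 values of 2 occupy positions 7–9 → average rank 8.
Sample 1 values → pooled ranks: 2.7→4, 2→8, 2.3→6
Rank sum = 4 + 8 + 6 = 18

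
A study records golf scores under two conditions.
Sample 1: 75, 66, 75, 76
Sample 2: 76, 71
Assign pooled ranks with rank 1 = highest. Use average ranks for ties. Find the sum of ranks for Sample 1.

14.5

Sorted (descending): 76, 76, 75, 75, 71, 66
The 2 values of 76 occupy positions 1–2 → average rank (1+2)/2 = 1.5.
The 2 values of 75 occupy positions 3–4 → average rank (3+4)/2 = 3.5.
Sample 1 values → pooled ranks: 75→3.5, 66→6, 75→3.5, 76→1.5
Rank sum = 3.5 + 6 + 3.5 + 1.5 = 14.5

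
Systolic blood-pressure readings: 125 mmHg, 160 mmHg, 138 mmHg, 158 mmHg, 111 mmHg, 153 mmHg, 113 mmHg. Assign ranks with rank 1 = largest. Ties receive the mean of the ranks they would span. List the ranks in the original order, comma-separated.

5, 1, 4, 2, 7, 3, 6

Sorted (descending): 160, 158, 153, 138, 125, 113, 111
No ties — each value takes its position as its rank.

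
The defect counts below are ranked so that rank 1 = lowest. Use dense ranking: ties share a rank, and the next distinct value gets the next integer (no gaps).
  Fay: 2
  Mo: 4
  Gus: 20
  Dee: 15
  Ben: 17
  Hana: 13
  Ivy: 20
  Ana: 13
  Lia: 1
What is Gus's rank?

7

Sorted (ascending): 1, 2, 4, 13, 13, 15, 17, 20, 20
The 2 values of 13 share dense rank 4.
The 2 values of 20 share dense rank 7.
Remaining distinct values take the next consecutive integers.
Gus has value 20 → rank 7.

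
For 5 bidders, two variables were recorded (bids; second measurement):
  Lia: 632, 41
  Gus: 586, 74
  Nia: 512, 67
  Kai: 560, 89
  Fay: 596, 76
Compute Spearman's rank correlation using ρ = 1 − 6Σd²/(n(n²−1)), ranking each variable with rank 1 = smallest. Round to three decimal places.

Ranks of variable 1: 5, 3, 1, 2, 4
Ranks of variable 2: 1, 3, 2, 5, 4
d = r₁ − r₂: 4, 0, -1, -3, 0
d²: 16, 0, 1, 9, 0; Σd² = 26
ρ = 1 − 6·26/(5·24) = 1 − 156/120 = -0.300

-0.300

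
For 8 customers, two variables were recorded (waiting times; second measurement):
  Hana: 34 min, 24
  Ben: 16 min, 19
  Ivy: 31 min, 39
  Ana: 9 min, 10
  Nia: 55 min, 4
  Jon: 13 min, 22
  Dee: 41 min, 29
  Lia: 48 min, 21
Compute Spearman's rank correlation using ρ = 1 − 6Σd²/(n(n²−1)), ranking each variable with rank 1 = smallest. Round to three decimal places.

Ranks of variable 1: 5, 3, 4, 1, 8, 2, 6, 7
Ranks of variable 2: 6, 3, 8, 2, 1, 5, 7, 4
d = r₁ − r₂: -1, 0, -4, -1, 7, -3, -1, 3
d²: 1, 0, 16, 1, 49, 9, 1, 9; Σd² = 86
ρ = 1 − 6·86/(8·63) = 1 − 516/504 = -0.024

-0.024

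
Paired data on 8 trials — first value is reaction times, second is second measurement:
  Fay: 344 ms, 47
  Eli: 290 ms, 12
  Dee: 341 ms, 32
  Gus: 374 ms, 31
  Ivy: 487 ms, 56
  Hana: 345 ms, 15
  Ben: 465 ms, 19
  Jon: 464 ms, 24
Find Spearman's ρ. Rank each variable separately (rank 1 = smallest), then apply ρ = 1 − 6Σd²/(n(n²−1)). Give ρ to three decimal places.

Ranks of variable 1: 3, 1, 2, 5, 8, 4, 7, 6
Ranks of variable 2: 7, 1, 6, 5, 8, 2, 3, 4
d = r₁ − r₂: -4, 0, -4, 0, 0, 2, 4, 2
d²: 16, 0, 16, 0, 0, 4, 16, 4; Σd² = 56
ρ = 1 − 6·56/(8·63) = 1 − 336/504 = 0.333

0.333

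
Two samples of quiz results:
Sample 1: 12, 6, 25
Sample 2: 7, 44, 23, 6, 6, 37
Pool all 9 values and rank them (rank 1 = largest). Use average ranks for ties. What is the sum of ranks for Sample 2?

Sorted (descending): 44, 37, 25, 23, 12, 7, 6, 6, 6
The 3 values of 6 occupy positions 7–9 → average rank 8.
Sample 2 values → pooled ranks: 7→6, 44→1, 23→4, 6→8, 6→8, 37→2
Rank sum = 6 + 1 + 4 + 8 + 8 + 2 = 29

29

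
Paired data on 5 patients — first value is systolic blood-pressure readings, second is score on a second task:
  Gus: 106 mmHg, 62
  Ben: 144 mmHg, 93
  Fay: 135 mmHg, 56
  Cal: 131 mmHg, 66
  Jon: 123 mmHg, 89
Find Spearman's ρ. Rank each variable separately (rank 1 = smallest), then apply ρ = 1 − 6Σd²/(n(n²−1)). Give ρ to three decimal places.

0.300

Ranks of variable 1: 1, 5, 4, 3, 2
Ranks of variable 2: 2, 5, 1, 3, 4
d = r₁ − r₂: -1, 0, 3, 0, -2
d²: 1, 0, 9, 0, 4; Σd² = 14
ρ = 1 − 6·14/(5·24) = 1 − 84/120 = 0.300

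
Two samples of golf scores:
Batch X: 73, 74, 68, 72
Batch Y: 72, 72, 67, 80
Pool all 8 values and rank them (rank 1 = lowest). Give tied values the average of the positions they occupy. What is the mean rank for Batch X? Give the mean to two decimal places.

4.75

Sorted (ascending): 67, 68, 72, 72, 72, 73, 74, 80
The 3 values of 72 occupy positions 3–5 → average rank 4.
Batch X values → pooled ranks: 73→6, 74→7, 68→2, 72→4
Mean rank = (6 + 7 + 2 + 4) / 4 = 4.75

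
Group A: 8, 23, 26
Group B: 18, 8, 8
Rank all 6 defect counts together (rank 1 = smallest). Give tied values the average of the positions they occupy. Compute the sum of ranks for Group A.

13

Sorted (ascending): 8, 8, 8, 18, 23, 26
The 3 values of 8 occupy positions 1–3 → average rank 2.
Group A values → pooled ranks: 8→2, 23→5, 26→6
Rank sum = 2 + 5 + 6 = 13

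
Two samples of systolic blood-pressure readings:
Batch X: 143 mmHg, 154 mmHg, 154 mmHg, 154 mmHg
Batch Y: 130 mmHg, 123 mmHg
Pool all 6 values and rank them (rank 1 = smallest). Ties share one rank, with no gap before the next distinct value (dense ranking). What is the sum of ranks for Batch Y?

Sorted (ascending): 123, 130, 143, 154, 154, 154
The 3 values of 154 share dense rank 4.
Remaining distinct values take the next consecutive integers.
Batch Y values → pooled ranks: 130→2, 123→1
Rank sum = 2 + 1 = 3

3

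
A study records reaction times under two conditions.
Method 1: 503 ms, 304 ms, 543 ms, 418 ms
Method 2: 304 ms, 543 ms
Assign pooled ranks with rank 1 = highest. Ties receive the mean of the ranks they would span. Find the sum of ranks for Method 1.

14

Sorted (descending): 543, 543, 503, 418, 304, 304
The 2 values of 543 occupy positions 1–2 → average rank (1+2)/2 = 1.5.
The 2 values of 304 occupy positions 5–6 → average rank (5+6)/2 = 5.5.
Method 1 values → pooled ranks: 503→3, 304→5.5, 543→1.5, 418→4
Rank sum = 3 + 5.5 + 1.5 + 4 = 14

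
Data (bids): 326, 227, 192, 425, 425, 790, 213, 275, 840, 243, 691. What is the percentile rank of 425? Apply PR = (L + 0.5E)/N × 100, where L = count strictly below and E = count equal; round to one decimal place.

63.6

N = 11.
Strictly below 425: 6. Equal to 425: 2.
PR = (6 + 0.5·2)/11 × 100 = 63.6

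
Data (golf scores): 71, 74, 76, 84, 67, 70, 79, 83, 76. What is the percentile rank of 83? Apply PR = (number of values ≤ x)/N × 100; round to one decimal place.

N = 9.
Strictly below 83: 7. Equal to 83: 1.
PR = 8/9 × 100 = 88.9

88.9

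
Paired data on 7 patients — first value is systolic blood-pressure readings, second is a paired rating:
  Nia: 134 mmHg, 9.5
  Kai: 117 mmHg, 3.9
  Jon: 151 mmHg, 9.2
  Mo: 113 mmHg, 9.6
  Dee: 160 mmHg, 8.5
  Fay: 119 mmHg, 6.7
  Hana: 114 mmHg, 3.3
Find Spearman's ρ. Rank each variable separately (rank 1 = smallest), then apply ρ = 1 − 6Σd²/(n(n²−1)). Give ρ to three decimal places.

0.107

Ranks of variable 1: 5, 3, 6, 1, 7, 4, 2
Ranks of variable 2: 6, 2, 5, 7, 4, 3, 1
d = r₁ − r₂: -1, 1, 1, -6, 3, 1, 1
d²: 1, 1, 1, 36, 9, 1, 1; Σd² = 50
ρ = 1 − 6·50/(7·48) = 1 − 300/336 = 0.107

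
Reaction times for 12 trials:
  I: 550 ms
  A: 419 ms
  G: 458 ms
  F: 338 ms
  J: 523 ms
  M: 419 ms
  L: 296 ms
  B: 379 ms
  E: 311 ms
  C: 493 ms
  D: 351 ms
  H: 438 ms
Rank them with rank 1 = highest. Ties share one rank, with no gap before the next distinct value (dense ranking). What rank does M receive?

6

Sorted (descending): 550, 523, 493, 458, 438, 419, 419, 379, 351, 338, 311, 296
The 2 values of 419 share dense rank 6.
Remaining distinct values take the next consecutive integers.
M has value 419 ms → rank 6.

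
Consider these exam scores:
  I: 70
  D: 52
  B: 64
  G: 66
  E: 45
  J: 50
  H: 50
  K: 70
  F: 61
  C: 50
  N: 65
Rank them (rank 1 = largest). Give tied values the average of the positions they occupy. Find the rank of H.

Sorted (descending): 70, 70, 66, 65, 64, 61, 52, 50, 50, 50, 45
The 2 values of 70 occupy positions 1–2 → average rank (1+2)/2 = 1.5.
The 3 values of 50 occupy positions 8–10 → average rank 9.
H has value 50 → rank 9.

9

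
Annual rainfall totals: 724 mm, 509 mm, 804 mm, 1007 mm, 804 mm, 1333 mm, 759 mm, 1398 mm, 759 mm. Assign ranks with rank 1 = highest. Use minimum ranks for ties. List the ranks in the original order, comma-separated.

Sorted (descending): 1398, 1333, 1007, 804, 804, 759, 759, 724, 509
The 2 values of 804 occupy positions 4–5 → each gets rank 4.
The 2 values of 759 occupy positions 6–7 → each gets rank 6.

8, 9, 4, 3, 4, 2, 6, 1, 6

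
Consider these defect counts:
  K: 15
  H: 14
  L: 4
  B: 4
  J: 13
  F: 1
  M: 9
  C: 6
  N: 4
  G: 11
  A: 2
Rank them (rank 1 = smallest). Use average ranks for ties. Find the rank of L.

Sorted (ascending): 1, 2, 4, 4, 4, 6, 9, 11, 13, 14, 15
The 3 values of 4 occupy positions 3–5 → average rank 4.
L has value 4 → rank 4.

4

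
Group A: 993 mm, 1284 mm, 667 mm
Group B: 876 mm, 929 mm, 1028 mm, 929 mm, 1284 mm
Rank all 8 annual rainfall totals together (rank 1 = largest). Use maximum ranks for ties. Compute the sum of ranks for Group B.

Sorted (descending): 1284, 1284, 1028, 993, 929, 929, 876, 667
The 2 values of 1284 occupy positions 1–2 → each gets rank 2.
The 2 values of 929 occupy positions 5–6 → each gets rank 6.
Group B values → pooled ranks: 876→7, 929→6, 1028→3, 929→6, 1284→2
Rank sum = 7 + 6 + 3 + 6 + 2 = 24

24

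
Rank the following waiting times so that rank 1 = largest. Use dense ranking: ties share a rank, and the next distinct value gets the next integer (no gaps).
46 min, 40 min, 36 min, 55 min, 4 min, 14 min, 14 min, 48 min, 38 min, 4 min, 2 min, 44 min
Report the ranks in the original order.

Sorted (descending): 55, 48, 46, 44, 40, 38, 36, 14, 14, 4, 4, 2
The 2 values of 14 share dense rank 8.
The 2 values of 4 share dense rank 9.
Remaining distinct values take the next consecutive integers.

3, 5, 7, 1, 9, 8, 8, 2, 6, 9, 10, 4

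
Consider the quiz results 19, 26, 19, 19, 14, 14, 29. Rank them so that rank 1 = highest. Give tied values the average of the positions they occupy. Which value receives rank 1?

Sorted (descending): 29, 26, 19, 19, 19, 14, 14
The 3 values of 19 occupy positions 3–5 → average rank 4.
The 2 values of 14 occupy positions 6–7 → average rank (6+7)/2 = 6.5.
Rank 1 → value 29.

29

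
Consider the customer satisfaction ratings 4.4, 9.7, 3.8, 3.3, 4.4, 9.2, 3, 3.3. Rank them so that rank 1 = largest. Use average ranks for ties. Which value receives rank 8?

Sorted (descending): 9.7, 9.2, 4.4, 4.4, 3.8, 3.3, 3.3, 3
The 2 values of 4.4 occupy positions 3–4 → average rank (3+4)/2 = 3.5.
The 2 values of 3.3 occupy positions 6–7 → average rank (6+7)/2 = 6.5.
Rank 8 → value 3.

3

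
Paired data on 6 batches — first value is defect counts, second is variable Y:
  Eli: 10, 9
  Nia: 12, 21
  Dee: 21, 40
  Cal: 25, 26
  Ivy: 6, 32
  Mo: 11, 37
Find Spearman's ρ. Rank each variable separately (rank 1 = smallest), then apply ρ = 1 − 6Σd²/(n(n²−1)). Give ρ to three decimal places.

Ranks of variable 1: 2, 4, 5, 6, 1, 3
Ranks of variable 2: 1, 2, 6, 3, 4, 5
d = r₁ − r₂: 1, 2, -1, 3, -3, -2
d²: 1, 4, 1, 9, 9, 4; Σd² = 28
ρ = 1 − 6·28/(6·35) = 1 − 168/210 = 0.200

0.200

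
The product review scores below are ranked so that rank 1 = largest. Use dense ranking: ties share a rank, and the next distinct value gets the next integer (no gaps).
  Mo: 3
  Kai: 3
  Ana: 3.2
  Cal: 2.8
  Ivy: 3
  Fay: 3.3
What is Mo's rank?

Sorted (descending): 3.3, 3.2, 3, 3, 3, 2.8
The 3 values of 3 share dense rank 3.
Remaining distinct values take the next consecutive integers.
Mo has value 3 → rank 3.

3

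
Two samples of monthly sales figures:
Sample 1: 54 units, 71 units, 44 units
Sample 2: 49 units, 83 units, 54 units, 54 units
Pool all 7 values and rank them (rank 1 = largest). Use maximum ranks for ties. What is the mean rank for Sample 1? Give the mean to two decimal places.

4.67

Sorted (descending): 83, 71, 54, 54, 54, 49, 44
The 3 values of 54 occupy positions 3–5 → each gets rank 5.
Sample 1 values → pooled ranks: 54→5, 71→2, 44→7
Mean rank = (5 + 2 + 7) / 3 = 4.67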